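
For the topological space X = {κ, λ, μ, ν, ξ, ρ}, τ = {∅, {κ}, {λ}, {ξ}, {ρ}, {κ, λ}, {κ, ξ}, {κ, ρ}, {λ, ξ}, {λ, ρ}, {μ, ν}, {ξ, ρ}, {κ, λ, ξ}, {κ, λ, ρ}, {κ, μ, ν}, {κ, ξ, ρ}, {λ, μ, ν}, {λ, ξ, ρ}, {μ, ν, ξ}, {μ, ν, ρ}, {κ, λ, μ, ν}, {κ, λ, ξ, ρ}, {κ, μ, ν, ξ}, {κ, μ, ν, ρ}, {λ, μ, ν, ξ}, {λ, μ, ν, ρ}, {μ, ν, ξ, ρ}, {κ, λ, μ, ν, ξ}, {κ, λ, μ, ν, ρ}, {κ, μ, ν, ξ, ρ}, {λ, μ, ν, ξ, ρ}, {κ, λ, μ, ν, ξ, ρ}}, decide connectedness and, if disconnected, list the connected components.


(X, τ) is disconnected; components = [{κ}, {λ}, {ξ}, {ρ}, {μ, ν}].

Find clopen sets (U ∈ τ with X ∖ U ∈ τ):
  U = ∅, X ∖ U = {κ, λ, μ, ν, ξ, ρ} — both open, so U is clopen.
  U = {κ}, X ∖ U = {λ, μ, ν, ξ, ρ} — both open, so U is clopen.
  U = {λ}, X ∖ U = {κ, μ, ν, ξ, ρ} — both open, so U is clopen.
  U = {ξ}, X ∖ U = {κ, λ, μ, ν, ρ} — both open, so U is clopen.
  U = {ρ}, X ∖ U = {κ, λ, μ, ν, ξ} — both open, so U is clopen.
  U = {κ, λ}, X ∖ U = {μ, ν, ξ, ρ} — both open, so U is clopen.
  U = {κ, ξ}, X ∖ U = {λ, μ, ν, ρ} — both open, so U is clopen.
  U = {κ, ρ}, X ∖ U = {λ, μ, ν, ξ} — both open, so U is clopen.
  U = {λ, ξ}, X ∖ U = {κ, μ, ν, ρ} — both open, so U is clopen.
  U = {λ, ρ}, X ∖ U = {κ, μ, ν, ξ} — both open, so U is clopen.
  U = {μ, ν}, X ∖ U = {κ, λ, ξ, ρ} — both open, so U is clopen.
  U = {ξ, ρ}, X ∖ U = {κ, λ, μ, ν} — both open, so U is clopen.
  U = {κ, λ, ξ}, X ∖ U = {μ, ν, ρ} — both open, so U is clopen.
  U = {κ, λ, ρ}, X ∖ U = {μ, ν, ξ} — both open, so U is clopen.
  U = {κ, μ, ν}, X ∖ U = {λ, ξ, ρ} — both open, so U is clopen.
  U = {κ, ξ, ρ}, X ∖ U = {λ, μ, ν} — both open, so U is clopen.
  U = {λ, μ, ν}, X ∖ U = {κ, ξ, ρ} — both open, so U is clopen.
  U = {λ, ξ, ρ}, X ∖ U = {κ, μ, ν} — both open, so U is clopen.
  U = {μ, ν, ξ}, X ∖ U = {κ, λ, ρ} — both open, so U is clopen.
  U = {μ, ν, ρ}, X ∖ U = {κ, λ, ξ} — both open, so U is clopen.
  U = {κ, λ, μ, ν}, X ∖ U = {ξ, ρ} — both open, so U is clopen.
  U = {κ, λ, ξ, ρ}, X ∖ U = {μ, ν} — both open, so U is clopen.
  U = {κ, μ, ν, ξ}, X ∖ U = {λ, ρ} — both open, so U is clopen.
  U = {κ, μ, ν, ρ}, X ∖ U = {λ, ξ} — both open, so U is clopen.
  U = {λ, μ, ν, ξ}, X ∖ U = {κ, ρ} — both open, so U is clopen.
  U = {λ, μ, ν, ρ}, X ∖ U = {κ, ξ} — both open, so U is clopen.
  U = {μ, ν, ξ, ρ}, X ∖ U = {κ, λ} — both open, so U is clopen.
  U = {κ, λ, μ, ν, ξ}, X ∖ U = {ρ} — both open, so U is clopen.
  U = {κ, λ, μ, ν, ρ}, X ∖ U = {ξ} — both open, so U is clopen.
  U = {κ, μ, ν, ξ, ρ}, X ∖ U = {λ} — both open, so U is clopen.
  U = {λ, μ, ν, ξ, ρ}, X ∖ U = {κ} — both open, so U is clopen.
  U = {κ, λ, μ, ν, ξ, ρ}, X ∖ U = ∅ — both open, so U is clopen.
Nontrivial clopen(s) exist: e.g. {κ, μ, ν, ξ}. So (X, τ) is disconnected.
Compute connected components by grouping points that agree on all clopens:
  component: {κ}
  component: {λ}
  component: {ξ}
  component: {ρ}
  component: {μ, ν}


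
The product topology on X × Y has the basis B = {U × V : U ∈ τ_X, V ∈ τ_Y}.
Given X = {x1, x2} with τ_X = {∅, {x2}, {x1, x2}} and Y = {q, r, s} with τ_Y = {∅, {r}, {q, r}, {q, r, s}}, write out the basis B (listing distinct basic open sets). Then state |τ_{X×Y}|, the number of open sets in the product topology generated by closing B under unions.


Basis B = {∅ × ∅, {x2} × {r}, {x1, x2} × {r}, {x2} × {q, r}, {x2} × {q, r, s}, {x1, x2} × {q, r}, {x1, x2} × {q, r, s}}; |τ_{X×Y}| = 10.

Enumerate products U × V with U ∈ τ_X, V ∈ τ_Y (deduplicated):
  ∅ × ∅ = {} (∅)
  {x2} × {r} = {(x2,r)}
  {x1, x2} × {r} = {(x1,r), (x2,r)}
  {x2} × {q, r} = {(x2,q), (x2,r)}
  {x2} × {q, r, s} = {(x2,q), (x2,r), (x2,s)}
  {x1, x2} × {q, r} = {(x1,q), (x1,r), (x2,q), (x2,r)}
  {x1, x2} × {q, r, s} = {(x1,q), (x1,r), (x1,s), (x2,q), (x2,r), (x2,s)}
These 7 distinct sets form the basis B.
Close under arbitrary unions to get τ_{X×Y}; counting gives |τ_{X×Y}| = 10.


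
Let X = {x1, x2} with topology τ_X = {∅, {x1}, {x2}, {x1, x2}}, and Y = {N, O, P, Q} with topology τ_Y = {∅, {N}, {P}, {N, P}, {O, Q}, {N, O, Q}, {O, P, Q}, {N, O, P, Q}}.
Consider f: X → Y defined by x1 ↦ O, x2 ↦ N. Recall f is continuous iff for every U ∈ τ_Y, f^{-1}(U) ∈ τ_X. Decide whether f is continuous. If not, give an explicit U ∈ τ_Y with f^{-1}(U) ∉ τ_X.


f IS continuous.

Compute f^{-1}(U) for each U ∈ τ_Y:
  U = ∅: f^{-1}(U) = ∅ ∈ τ_X ✓.
  U = {N}: f^{-1}(U) = {x2} ∈ τ_X ✓.
  U = {P}: f^{-1}(U) = ∅ ∈ τ_X ✓.
  U = {N, P}: f^{-1}(U) = {x2} ∈ τ_X ✓.
  U = {O, Q}: f^{-1}(U) = {x1} ∈ τ_X ✓.
  U = {N, O, Q}: f^{-1}(U) = {x1, x2} ∈ τ_X ✓.
  U = {O, P, Q}: f^{-1}(U) = {x1} ∈ τ_X ✓.
  U = {N, O, P, Q}: f^{-1}(U) = {x1, x2} ∈ τ_X ✓.
Every preimage lies in τ_X, so f IS continuous.


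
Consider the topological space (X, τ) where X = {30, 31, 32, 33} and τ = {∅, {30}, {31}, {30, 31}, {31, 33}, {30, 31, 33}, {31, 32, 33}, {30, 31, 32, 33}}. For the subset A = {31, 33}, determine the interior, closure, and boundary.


int(A) = {31, 33}, cl(A) = {31, 32, 33}, ∂A = {32}.

Closed sets in (X, τ) are complements of opens:
  closed(X, τ) = {∅, {30}, {32}, {30, 32}, {32, 33}, {30, 32, 33}, {31, 32, 33}, {30, 31, 32, 33}}.
int(A) = ⋃ {U ∈ τ : U ⊆ A}. Opens contained in A: ∅, {31}, {31, 33}.
Taking the union of these: int(A) = {31, 33}.
cl(A) = ⋂ {C closed : A ⊆ C}. Closed sets containing A: {31, 32, 33}, {30, 31, 32, 33}.
Intersecting these: cl(A) = {31, 32, 33}.
∂A = cl(A) ∖ int(A) = {31, 32, 33} ∖ {31, 33} = {32}.


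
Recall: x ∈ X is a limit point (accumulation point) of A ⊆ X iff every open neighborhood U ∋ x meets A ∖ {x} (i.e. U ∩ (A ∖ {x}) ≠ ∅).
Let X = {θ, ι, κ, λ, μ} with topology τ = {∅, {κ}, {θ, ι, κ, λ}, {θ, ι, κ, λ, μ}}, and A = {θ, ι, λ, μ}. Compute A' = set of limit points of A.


A' = {θ, ι, λ, μ}

For each x ∈ X, list the open sets U ∈ τ with x ∈ U, then check whether U ∩ (A ∖ {x}) ≠ ∅ for every such U.
  x = θ: opens ∋ x are {θ, ι, κ, λ}, {θ, ι, κ, λ, μ}; each meets A ∖ {θ}, so x IS a limit point.
  x = ι: opens ∋ x are {θ, ι, κ, λ}, {θ, ι, κ, λ, μ}; each meets A ∖ {ι}, so x IS a limit point.
  x = κ: open {κ} ∋ x has {κ} ∩ (A ∖ {κ}) = ∅, so x is NOT a limit point.
  x = λ: opens ∋ x are {θ, ι, κ, λ}, {θ, ι, κ, λ, μ}; each meets A ∖ {λ}, so x IS a limit point.
  x = μ: opens ∋ x are {θ, ι, κ, λ, μ}; each meets A ∖ {μ}, so x IS a limit point.
Collecting: A' = {θ, ι, λ, μ}.


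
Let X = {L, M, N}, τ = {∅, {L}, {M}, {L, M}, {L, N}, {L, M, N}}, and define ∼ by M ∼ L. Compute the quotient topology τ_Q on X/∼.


X/∼ = {[L=M], [N]}; |τ_Q| = 3.

Equivalence classes: [L=M], [N].
Quotient map π: X → X/∼ sends L ↦ [L=M], M ↦ [L=M], N ↦ [N].
For each subset V ⊆ X/∼, compute π^{-1}(V) ⊆ X and check whether π^{-1}(V) ∈ τ. V is open in τ_Q iff π^{-1}(V) ∈ τ.
  V = {}: π^{-1}(V) = ∅ ∈ τ ✓.
  V = {[L=M]}: π^{-1}(V) = {L, M} ∈ τ ✓.
  V = {[N]}: π^{-1}(V) = {N} ∉ τ ✗.
  V = {[L=M], [N]}: π^{-1}(V) = {L, M, N} ∈ τ ✓.
Open sets in the quotient: τ_Q = {{}, {[L=M]}, {[L=M], [N]}} (3 elements).


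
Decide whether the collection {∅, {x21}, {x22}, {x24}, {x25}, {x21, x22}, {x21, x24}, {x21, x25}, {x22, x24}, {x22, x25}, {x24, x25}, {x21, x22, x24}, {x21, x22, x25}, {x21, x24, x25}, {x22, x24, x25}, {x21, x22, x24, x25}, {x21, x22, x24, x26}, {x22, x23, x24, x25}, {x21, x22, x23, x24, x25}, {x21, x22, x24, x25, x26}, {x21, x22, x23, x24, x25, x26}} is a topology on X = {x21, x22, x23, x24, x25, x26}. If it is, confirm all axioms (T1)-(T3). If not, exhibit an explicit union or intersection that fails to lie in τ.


τ IS a topology on X.

Axiom (T1): ∅ ∈ τ? Yes; X ∈ τ? Yes.
Axiom (T2/T3): check pairwise unions and intersections of members of τ.
All pairwise intersections and unions checked — each lies in τ. Therefore τ satisfies (T1), (T2), (T3): it IS a topology on X.


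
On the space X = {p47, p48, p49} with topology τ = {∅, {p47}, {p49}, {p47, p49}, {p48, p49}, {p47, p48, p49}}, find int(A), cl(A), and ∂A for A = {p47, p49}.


int(A) = {p47, p49}, cl(A) = {p47, p48, p49}, ∂A = {p48}.

Closed sets in (X, τ) are complements of opens:
  closed(X, τ) = {∅, {p47}, {p48}, {p47, p48}, {p48, p49}, {p47, p48, p49}}.
int(A) = ⋃ {U ∈ τ : U ⊆ A}. Opens contained in A: ∅, {p47}, {p49}, {p47, p49}.
Taking the union of these: int(A) = {p47, p49}.
cl(A) = ⋂ {C closed : A ⊆ C}. Closed sets containing A: {p47, p48, p49}.
Intersecting these: cl(A) = {p47, p48, p49}.
∂A = cl(A) ∖ int(A) = {p47, p48, p49} ∖ {p47, p49} = {p48}.


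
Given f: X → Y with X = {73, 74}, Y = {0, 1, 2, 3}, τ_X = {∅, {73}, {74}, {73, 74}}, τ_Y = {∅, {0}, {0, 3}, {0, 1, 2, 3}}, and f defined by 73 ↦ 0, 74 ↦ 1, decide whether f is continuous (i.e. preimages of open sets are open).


f IS continuous.

Compute f^{-1}(U) for each U ∈ τ_Y:
  U = ∅: f^{-1}(U) = ∅ ∈ τ_X ✓.
  U = {0}: f^{-1}(U) = {73} ∈ τ_X ✓.
  U = {0, 3}: f^{-1}(U) = {73} ∈ τ_X ✓.
  U = {0, 1, 2, 3}: f^{-1}(U) = {73, 74} ∈ τ_X ✓.
Every preimage lies in τ_X, so f IS continuous.


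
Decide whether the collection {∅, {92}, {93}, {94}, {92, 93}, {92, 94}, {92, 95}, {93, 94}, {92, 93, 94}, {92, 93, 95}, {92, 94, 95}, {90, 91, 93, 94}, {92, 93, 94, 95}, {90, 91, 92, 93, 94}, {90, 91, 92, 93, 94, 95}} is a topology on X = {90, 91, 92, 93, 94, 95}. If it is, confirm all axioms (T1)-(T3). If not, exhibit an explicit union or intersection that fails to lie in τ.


τ IS a topology on X.

Axiom (T1): ∅ ∈ τ? Yes; X ∈ τ? Yes.
Axiom (T2/T3): check pairwise unions and intersections of members of τ.
All pairwise intersections and unions checked — each lies in τ. Therefore τ satisfies (T1), (T2), (T3): it IS a topology on X.


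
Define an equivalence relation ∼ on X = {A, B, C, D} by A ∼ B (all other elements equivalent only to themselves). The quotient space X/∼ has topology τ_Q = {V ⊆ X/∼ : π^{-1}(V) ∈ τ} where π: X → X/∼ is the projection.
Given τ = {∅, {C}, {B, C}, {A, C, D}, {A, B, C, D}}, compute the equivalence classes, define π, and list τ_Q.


X/∼ = {[A=B], [C], [D]}; |τ_Q| = 3.

Equivalence classes: [A=B], [C], [D].
Quotient map π: X → X/∼ sends A ↦ [A=B], B ↦ [A=B], C ↦ [C], D ↦ [D].
For each subset V ⊆ X/∼, compute π^{-1}(V) ⊆ X and check whether π^{-1}(V) ∈ τ. V is open in τ_Q iff π^{-1}(V) ∈ τ.
  V = {}: π^{-1}(V) = ∅ ∈ τ ✓.
  V = {[A=B]}: π^{-1}(V) = {A, B} ∉ τ ✗.
  V = {[C]}: π^{-1}(V) = {C} ∈ τ ✓.
  V = {[A=B], [C]}: π^{-1}(V) = {A, B, C} ∉ τ ✗.
  V = {[D]}: π^{-1}(V) = {D} ∉ τ ✗.
  V = {[A=B], [D]}: π^{-1}(V) = {A, B, D} ∉ τ ✗.
  V = {[C], [D]}: π^{-1}(V) = {C, D} ∉ τ ✗.
  V = {[A=B], [C], [D]}: π^{-1}(V) = {A, B, C, D} ∈ τ ✓.
Open sets in the quotient: τ_Q = {{}, {[C]}, {[A=B], [C], [D]}} (3 elements).


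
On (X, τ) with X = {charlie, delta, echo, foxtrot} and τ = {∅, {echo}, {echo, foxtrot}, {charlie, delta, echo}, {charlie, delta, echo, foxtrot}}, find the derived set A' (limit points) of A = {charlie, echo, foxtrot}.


A' = {charlie, delta, foxtrot}

For each x ∈ X, list the open sets U ∈ τ with x ∈ U, then check whether U ∩ (A ∖ {x}) ≠ ∅ for every such U.
  x = charlie: opens ∋ x are {charlie, delta, echo}, {charlie, delta, echo, foxtrot}; each meets A ∖ {charlie}, so x IS a limit point.
  x = delta: opens ∋ x are {charlie, delta, echo}, {charlie, delta, echo, foxtrot}; each meets A ∖ {delta}, so x IS a limit point.
  x = echo: open {echo} ∋ x has {echo} ∩ (A ∖ {echo}) = ∅, so x is NOT a limit point.
  x = foxtrot: opens ∋ x are {echo, foxtrot}, {charlie, delta, echo, foxtrot}; each meets A ∖ {foxtrot}, so x IS a limit point.
Collecting: A' = {charlie, delta, foxtrot}.


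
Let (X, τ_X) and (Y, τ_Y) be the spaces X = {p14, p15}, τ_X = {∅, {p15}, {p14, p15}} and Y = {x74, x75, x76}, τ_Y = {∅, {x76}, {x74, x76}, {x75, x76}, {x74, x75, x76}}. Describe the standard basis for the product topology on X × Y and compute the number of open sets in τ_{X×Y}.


Basis B = {∅ × ∅, {p15} × {x76}, {p14, p15} × {x76}, {p15} × {x74, x76}, {p15} × {x75, x76}, {p15} × {x74, x75, x76}, {p14, p15} × {x74, x76}, {p14, p15} × {x75, x76}, {p14, p15} × {x74, x75, x76}}; |τ_{X×Y}| = 14.

Enumerate products U × V with U ∈ τ_X, V ∈ τ_Y (deduplicated):
  ∅ × ∅ = {} (∅)
  {p15} × {x76} = {(p15,x76)}
  {p14, p15} × {x76} = {(p14,x76), (p15,x76)}
  {p15} × {x74, x76} = {(p15,x74), (p15,x76)}
  {p15} × {x75, x76} = {(p15,x75), (p15,x76)}
  {p15} × {x74, x75, x76} = {(p15,x74), (p15,x75), (p15,x76)}
  {p14, p15} × {x74, x76} = {(p14,x74), (p14,x76), (p15,x74), (p15,x76)}
  {p14, p15} × {x75, x76} = {(p14,x75), (p14,x76), (p15,x75), (p15,x76)}
  {p14, p15} × {x74, x75, x76} = {(p14,x74), (p14,x75), (p14,x76), (p15,x74), (p15,x75), (p15,x76)}
These 9 distinct sets form the basis B.
Close under arbitrary unions to get τ_{X×Y}; counting gives |τ_{X×Y}| = 14.


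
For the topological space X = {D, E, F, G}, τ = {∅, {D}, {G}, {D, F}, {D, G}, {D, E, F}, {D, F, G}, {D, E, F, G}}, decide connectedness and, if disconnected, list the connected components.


(X, τ) is disconnected; components = [{G}, {D, E, F}].

Find clopen sets (U ∈ τ with X ∖ U ∈ τ):
  U = ∅, X ∖ U = {D, E, F, G} — both open, so U is clopen.
  U = {G}, X ∖ U = {D, E, F} — both open, so U is clopen.
  U = {D, E, F}, X ∖ U = {G} — both open, so U is clopen.
  U = {D, E, F, G}, X ∖ U = ∅ — both open, so U is clopen.
Nontrivial clopen(s) exist: e.g. {D, E, F}. So (X, τ) is disconnected.
Compute connected components by grouping points that agree on all clopens:
  component: {G}
  component: {D, E, F}


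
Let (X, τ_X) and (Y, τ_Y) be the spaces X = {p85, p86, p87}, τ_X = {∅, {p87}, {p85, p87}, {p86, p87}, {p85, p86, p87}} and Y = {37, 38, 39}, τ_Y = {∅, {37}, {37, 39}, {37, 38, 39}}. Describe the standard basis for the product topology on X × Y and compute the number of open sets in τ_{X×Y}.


Basis B = {∅ × ∅, {p87} × {37}, {p85, p87} × {37}, {p86, p87} × {37}, {p87} × {37, 39}, {p85, p86, p87} × {37}, {p87} × {37, 38, 39}, {p85, p87} × {37, 39}, {p86, p87} × {37, 39}, {p85, p87} × {37, 38, 39}, {p85, p86, p87} × {37, 39}, {p86, p87} × {37, 38, 39}, {p85, p86, p87} × {37, 38, 39}}; |τ_{X×Y}| = 30.

Enumerate products U × V with U ∈ τ_X, V ∈ τ_Y (deduplicated):
  ∅ × ∅ = {} (∅)
  {p87} × {37} = {(p87,37)}
  {p85, p87} × {37} = {(p85,37), (p87,37)}
  {p86, p87} × {37} = {(p86,37), (p87,37)}
  {p87} × {37, 39} = {(p87,37), (p87,39)}
  {p85, p86, p87} × {37} = {(p85,37), (p86,37), (p87,37)}
  {p87} × {37, 38, 39} = {(p87,37), (p87,38), (p87,39)}
  {p85, p87} × {37, 39} = {(p85,37), (p85,39), (p87,37), (p87,39)}
  {p86, p87} × {37, 39} = {(p86,37), (p86,39), (p87,37), (p87,39)}
  {p85, p87} × {37, 38, 39} = {(p85,37), (p85,38), (p85,39), (p87,37), (p87,38), (p87,39)}
  {p85, p86, p87} × {37, 39} = {(p85,37), (p85,39), (p86,37), (p86,39), (p87,37), (p87,39)}
  {p86, p87} × {37, 38, 39} = {(p86,37), (p86,38), (p86,39), (p87,37), (p87,38), (p87,39)}
  {p85, p86, p87} × {37, 38, 39} = {(p85,37), (p85,38), (p85,39), (p86,37), (p86,38), (p86,39), (p87,37), (p87,38), (p87,39)}
These 13 distinct sets form the basis B.
Close under arbitrary unions to get τ_{X×Y}; counting gives |τ_{X×Y}| = 30.


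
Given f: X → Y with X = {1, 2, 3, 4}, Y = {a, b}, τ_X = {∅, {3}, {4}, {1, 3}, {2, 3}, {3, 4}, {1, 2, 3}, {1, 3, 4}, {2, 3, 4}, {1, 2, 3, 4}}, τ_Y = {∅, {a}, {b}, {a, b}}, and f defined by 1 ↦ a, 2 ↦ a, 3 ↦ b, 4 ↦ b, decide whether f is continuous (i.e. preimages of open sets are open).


f is NOT continuous.

Compute f^{-1}(U) for each U ∈ τ_Y:
  U = ∅: f^{-1}(U) = ∅ ∈ τ_X ✓.
  U = {a}: f^{-1}(U) = {1, 2} ∉ τ_X ✗.
  U = {b}: f^{-1}(U) = {3, 4} ∈ τ_X ✓.
  U = {a, b}: f^{-1}(U) = {1, 2, 3, 4} ∈ τ_X ✓.
Found U = {a} with f^{-1}(U) = {1, 2} not in τ_X. Therefore f is NOT continuous.


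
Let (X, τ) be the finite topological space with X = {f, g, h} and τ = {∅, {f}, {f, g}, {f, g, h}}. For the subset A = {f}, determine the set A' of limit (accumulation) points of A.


A' = {g, h}

For each x ∈ X, list the open sets U ∈ τ with x ∈ U, then check whether U ∩ (A ∖ {x}) ≠ ∅ for every such U.
  x = f: open {f} ∋ x has {f} ∩ (A ∖ {f}) = ∅, so x is NOT a limit point.
  x = g: opens ∋ x are {f, g}, {f, g, h}; each meets A ∖ {g}, so x IS a limit point.
  x = h: opens ∋ x are {f, g, h}; each meets A ∖ {h}, so x IS a limit point.
Collecting: A' = {g, h}.


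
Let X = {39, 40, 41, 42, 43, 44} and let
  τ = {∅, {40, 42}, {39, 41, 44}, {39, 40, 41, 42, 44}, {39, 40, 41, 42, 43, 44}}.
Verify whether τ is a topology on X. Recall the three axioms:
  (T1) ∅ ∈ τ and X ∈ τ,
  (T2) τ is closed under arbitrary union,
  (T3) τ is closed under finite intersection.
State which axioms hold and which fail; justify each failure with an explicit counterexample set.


τ IS a topology on X.

Axiom (T1): ∅ ∈ τ? Yes; X ∈ τ? Yes.
Axiom (T2/T3): check pairwise unions and intersections of members of τ.
All pairwise intersections and unions checked — each lies in τ. Therefore τ satisfies (T1), (T2), (T3): it IS a topology on X.


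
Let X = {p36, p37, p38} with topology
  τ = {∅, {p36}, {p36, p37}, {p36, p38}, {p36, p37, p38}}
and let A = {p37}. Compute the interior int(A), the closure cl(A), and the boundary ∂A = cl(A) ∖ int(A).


int(A) = ∅, cl(A) = {p37}, ∂A = {p37}.

Closed sets in (X, τ) are complements of opens:
  closed(X, τ) = {∅, {p37}, {p38}, {p37, p38}, {p36, p37, p38}}.
int(A) = ⋃ {U ∈ τ : U ⊆ A}. Opens contained in A: ∅.
Taking the union of these: int(A) = ∅.
cl(A) = ⋂ {C closed : A ⊆ C}. Closed sets containing A: {p37}, {p37, p38}, {p36, p37, p38}.
Intersecting these: cl(A) = {p37}.
∂A = cl(A) ∖ int(A) = {p37} ∖ ∅ = {p37}.


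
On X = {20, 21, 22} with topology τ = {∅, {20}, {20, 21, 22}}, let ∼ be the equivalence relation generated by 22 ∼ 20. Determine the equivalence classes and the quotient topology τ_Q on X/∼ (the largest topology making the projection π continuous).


X/∼ = {[20=22], [21]}; |τ_Q| = 2.

Equivalence classes: [20=22], [21].
Quotient map π: X → X/∼ sends 20 ↦ [20=22], 21 ↦ [21], 22 ↦ [20=22].
For each subset V ⊆ X/∼, compute π^{-1}(V) ⊆ X and check whether π^{-1}(V) ∈ τ. V is open in τ_Q iff π^{-1}(V) ∈ τ.
  V = {}: π^{-1}(V) = ∅ ∈ τ ✓.
  V = {[20=22]}: π^{-1}(V) = {20, 22} ∉ τ ✗.
  V = {[21]}: π^{-1}(V) = {21} ∉ τ ✗.
  V = {[20=22], [21]}: π^{-1}(V) = {20, 21, 22} ∈ τ ✓.
Open sets in the quotient: τ_Q = {{}, {[20=22], [21]}} (2 elements).


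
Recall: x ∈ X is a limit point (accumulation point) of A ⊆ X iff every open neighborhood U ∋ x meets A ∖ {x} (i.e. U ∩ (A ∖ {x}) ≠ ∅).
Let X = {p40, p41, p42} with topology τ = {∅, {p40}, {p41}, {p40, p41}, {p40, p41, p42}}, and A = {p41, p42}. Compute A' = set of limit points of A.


A' = {p42}

For each x ∈ X, list the open sets U ∈ τ with x ∈ U, then check whether U ∩ (A ∖ {x}) ≠ ∅ for every such U.
  x = p40: open {p40} ∋ x has {p40} ∩ (A ∖ {p40}) = ∅, so x is NOT a limit point.
  x = p41: open {p41} ∋ x has {p41} ∩ (A ∖ {p41}) = ∅, so x is NOT a limit point.
  x = p42: opens ∋ x are {p40, p41, p42}; each meets A ∖ {p42}, so x IS a limit point.
Collecting: A' = {p42}.


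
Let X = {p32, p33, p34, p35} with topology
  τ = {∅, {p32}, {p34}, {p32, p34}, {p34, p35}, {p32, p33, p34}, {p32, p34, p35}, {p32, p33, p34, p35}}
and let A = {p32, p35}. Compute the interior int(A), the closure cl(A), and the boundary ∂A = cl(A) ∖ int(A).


int(A) = {p32}, cl(A) = {p32, p33, p35}, ∂A = {p33, p35}.

Closed sets in (X, τ) are complements of opens:
  closed(X, τ) = {∅, {p33}, {p35}, {p32, p33}, {p33, p35}, {p32, p33, p35}, {p33, p34, p35}, {p32, p33, p34, p35}}.
int(A) = ⋃ {U ∈ τ : U ⊆ A}. Opens contained in A: ∅, {p32}.
Taking the union of these: int(A) = {p32}.
cl(A) = ⋂ {C closed : A ⊆ C}. Closed sets containing A: {p32, p33, p35}, {p32, p33, p34, p35}.
Intersecting these: cl(A) = {p32, p33, p35}.
∂A = cl(A) ∖ int(A) = {p32, p33, p35} ∖ {p32} = {p33, p35}.


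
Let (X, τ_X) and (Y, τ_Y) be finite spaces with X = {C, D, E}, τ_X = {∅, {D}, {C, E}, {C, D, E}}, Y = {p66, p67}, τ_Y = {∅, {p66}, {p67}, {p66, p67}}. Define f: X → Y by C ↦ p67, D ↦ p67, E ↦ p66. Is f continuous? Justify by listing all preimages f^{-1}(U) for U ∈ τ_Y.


f is NOT continuous.

Compute f^{-1}(U) for each U ∈ τ_Y:
  U = ∅: f^{-1}(U) = ∅ ∈ τ_X ✓.
  U = {p66}: f^{-1}(U) = {E} ∉ τ_X ✗.
  U = {p67}: f^{-1}(U) = {C, D} ∉ τ_X ✗.
  U = {p66, p67}: f^{-1}(U) = {C, D, E} ∈ τ_X ✓.
Found U = {p66} with f^{-1}(U) = {E} not in τ_X. Therefore f is NOT continuous.


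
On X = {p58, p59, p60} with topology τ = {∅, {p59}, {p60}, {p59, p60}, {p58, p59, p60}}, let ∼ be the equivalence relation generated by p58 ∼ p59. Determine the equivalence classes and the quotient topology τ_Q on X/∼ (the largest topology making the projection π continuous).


X/∼ = {[p58=p59], [p60]}; |τ_Q| = 3.

Equivalence classes: [p58=p59], [p60].
Quotient map π: X → X/∼ sends p58 ↦ [p58=p59], p59 ↦ [p58=p59], p60 ↦ [p60].
For each subset V ⊆ X/∼, compute π^{-1}(V) ⊆ X and check whether π^{-1}(V) ∈ τ. V is open in τ_Q iff π^{-1}(V) ∈ τ.
  V = {}: π^{-1}(V) = ∅ ∈ τ ✓.
  V = {[p58=p59]}: π^{-1}(V) = {p58, p59} ∉ τ ✗.
  V = {[p60]}: π^{-1}(V) = {p60} ∈ τ ✓.
  V = {[p58=p59], [p60]}: π^{-1}(V) = {p58, p59, p60} ∈ τ ✓.
Open sets in the quotient: τ_Q = {{}, {[p60]}, {[p58=p59], [p60]}} (3 elements).


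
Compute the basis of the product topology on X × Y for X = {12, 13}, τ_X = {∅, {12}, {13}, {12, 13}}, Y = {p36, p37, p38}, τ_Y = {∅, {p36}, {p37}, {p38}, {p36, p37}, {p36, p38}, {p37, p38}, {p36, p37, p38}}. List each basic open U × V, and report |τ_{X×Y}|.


Basis B = {∅ × ∅, {12} × {p36}, {12} × {p37}, {12} × {p38}, {13} × {p36}, {13} × {p37}, {13} × {p38}, {12} × {p36, p37}, {12} × {p36, p38}, {12, 13} × {p36}, {12} × {p37, p38}, {12, 13} × {p37}, {12, 13} × {p38}, {13} × {p36, p37}, {13} × {p36, p38}, {13} × {p37, p38}, {12} × {p36, p37, p38}, {13} × {p36, p37, p38}, {12, 13} × {p36, p37}, {12, 13} × {p36, p38}, {12, 13} × {p37, p38}, {12, 13} × {p36, p37, p38}}; |τ_{X×Y}| = 64.

Enumerate products U × V with U ∈ τ_X, V ∈ τ_Y (deduplicated):
  ∅ × ∅ = {} (∅)
  {12} × {p36} = {(12,p36)}
  {12} × {p37} = {(12,p37)}
  {12} × {p38} = {(12,p38)}
  {13} × {p36} = {(13,p36)}
  {13} × {p37} = {(13,p37)}
  {13} × {p38} = {(13,p38)}
  {12} × {p36, p37} = {(12,p36), (12,p37)}
  {12} × {p36, p38} = {(12,p36), (12,p38)}
  {12, 13} × {p36} = {(12,p36), (13,p36)}
  {12} × {p37, p38} = {(12,p37), (12,p38)}
  {12, 13} × {p37} = {(12,p37), (13,p37)}
  {12, 13} × {p38} = {(12,p38), (13,p38)}
  {13} × {p36, p37} = {(13,p36), (13,p37)}
  {13} × {p36, p38} = {(13,p36), (13,p38)}
  {13} × {p37, p38} = {(13,p37), (13,p38)}
  {12} × {p36, p37, p38} = {(12,p36), (12,p37), (12,p38)}
  {13} × {p36, p37, p38} = {(13,p36), (13,p37), (13,p38)}
  {12, 13} × {p36, p37} = {(12,p36), (12,p37), (13,p36), (13,p37)}
  {12, 13} × {p36, p38} = {(12,p36), (12,p38), (13,p36), (13,p38)}
  {12, 13} × {p37, p38} = {(12,p37), (12,p38), (13,p37), (13,p38)}
  {12, 13} × {p36, p37, p38} = {(12,p36), (12,p37), (12,p38), (13,p36), (13,p37), (13,p38)}
These 22 distinct sets form the basis B.
Close under arbitrary unions to get τ_{X×Y}; counting gives |τ_{X×Y}| = 64.


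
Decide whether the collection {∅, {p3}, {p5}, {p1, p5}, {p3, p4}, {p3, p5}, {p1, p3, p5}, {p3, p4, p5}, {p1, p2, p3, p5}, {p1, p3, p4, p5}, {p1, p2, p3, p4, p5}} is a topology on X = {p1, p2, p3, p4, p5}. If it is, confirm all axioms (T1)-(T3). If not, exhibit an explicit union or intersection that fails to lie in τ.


τ IS a topology on X.

Axiom (T1): ∅ ∈ τ? Yes; X ∈ τ? Yes.
Axiom (T2/T3): check pairwise unions and intersections of members of τ.
All pairwise intersections and unions checked — each lies in τ. Therefore τ satisfies (T1), (T2), (T3): it IS a topology on X.


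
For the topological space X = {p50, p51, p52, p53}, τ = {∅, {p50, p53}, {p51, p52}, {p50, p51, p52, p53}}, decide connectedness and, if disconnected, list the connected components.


(X, τ) is disconnected; components = [{p50, p53}, {p51, p52}].

Find clopen sets (U ∈ τ with X ∖ U ∈ τ):
  U = ∅, X ∖ U = {p50, p51, p52, p53} — both open, so U is clopen.
  U = {p50, p53}, X ∖ U = {p51, p52} — both open, so U is clopen.
  U = {p51, p52}, X ∖ U = {p50, p53} — both open, so U is clopen.
  U = {p50, p51, p52, p53}, X ∖ U = ∅ — both open, so U is clopen.
Nontrivial clopen(s) exist: e.g. {p50, p53}. So (X, τ) is disconnected.
Compute connected components by grouping points that agree on all clopens:
  component: {p50, p53}
  component: {p51, p52}


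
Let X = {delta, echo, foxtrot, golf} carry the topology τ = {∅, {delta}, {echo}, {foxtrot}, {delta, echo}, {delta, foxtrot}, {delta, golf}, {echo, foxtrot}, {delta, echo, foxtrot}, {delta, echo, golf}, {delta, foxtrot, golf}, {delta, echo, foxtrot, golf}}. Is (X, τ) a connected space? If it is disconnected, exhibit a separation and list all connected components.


(X, τ) is disconnected; components = [{echo}, {foxtrot}, {delta, golf}].

Find clopen sets (U ∈ τ with X ∖ U ∈ τ):
  U = ∅, X ∖ U = {delta, echo, foxtrot, golf} — both open, so U is clopen.
  U = {echo}, X ∖ U = {delta, foxtrot, golf} — both open, so U is clopen.
  U = {foxtrot}, X ∖ U = {delta, echo, golf} — both open, so U is clopen.
  U = {delta, golf}, X ∖ U = {echo, foxtrot} — both open, so U is clopen.
  U = {echo, foxtrot}, X ∖ U = {delta, golf} — both open, so U is clopen.
  U = {delta, echo, golf}, X ∖ U = {foxtrot} — both open, so U is clopen.
  U = {delta, foxtrot, golf}, X ∖ U = {echo} — both open, so U is clopen.
  U = {delta, echo, foxtrot, golf}, X ∖ U = ∅ — both open, so U is clopen.
Nontrivial clopen(s) exist: e.g. {delta, golf}. So (X, τ) is disconnected.
Compute connected components by grouping points that agree on all clopens:
  component: {echo}
  component: {foxtrot}
  component: {delta, golf}


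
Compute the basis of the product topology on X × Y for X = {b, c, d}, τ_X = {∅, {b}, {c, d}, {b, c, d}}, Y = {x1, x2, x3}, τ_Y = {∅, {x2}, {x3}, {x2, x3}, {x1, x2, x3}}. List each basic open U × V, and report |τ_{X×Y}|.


Basis B = {∅ × ∅, {b} × {x2}, {b} × {x3}, {b} × {x2, x3}, {c, d} × {x2}, {c, d} × {x3}, {b} × {x1, x2, x3}, {b, c, d} × {x2}, {b, c, d} × {x3}, {c, d} × {x2, x3}, {b, c, d} × {x2, x3}, {c, d} × {x1, x2, x3}, {b, c, d} × {x1, x2, x3}}; |τ_{X×Y}| = 25.

Enumerate products U × V with U ∈ τ_X, V ∈ τ_Y (deduplicated):
  ∅ × ∅ = {} (∅)
  {b} × {x2} = {(b,x2)}
  {b} × {x3} = {(b,x3)}
  {b} × {x2, x3} = {(b,x2), (b,x3)}
  {c, d} × {x2} = {(c,x2), (d,x2)}
  {c, d} × {x3} = {(c,x3), (d,x3)}
  {b} × {x1, x2, x3} = {(b,x1), (b,x2), (b,x3)}
  {b, c, d} × {x2} = {(b,x2), (c,x2), (d,x2)}
  {b, c, d} × {x3} = {(b,x3), (c,x3), (d,x3)}
  {c, d} × {x2, x3} = {(c,x2), (c,x3), (d,x2), (d,x3)}
  {b, c, d} × {x2, x3} = {(b,x2), (b,x3), (c,x2), (c,x3), (d,x2), (d,x3)}
  {c, d} × {x1, x2, x3} = {(c,x1), (c,x2), (c,x3), (d,x1), (d,x2), (d,x3)}
  {b, c, d} × {x1, x2, x3} = {(b,x1), (b,x2), (b,x3), (c,x1), (c,x2), (c,x3), (d,x1), (d,x2), (d,x3)}
These 13 distinct sets form the basis B.
Close under arbitrary unions to get τ_{X×Y}; counting gives |τ_{X×Y}| = 25.


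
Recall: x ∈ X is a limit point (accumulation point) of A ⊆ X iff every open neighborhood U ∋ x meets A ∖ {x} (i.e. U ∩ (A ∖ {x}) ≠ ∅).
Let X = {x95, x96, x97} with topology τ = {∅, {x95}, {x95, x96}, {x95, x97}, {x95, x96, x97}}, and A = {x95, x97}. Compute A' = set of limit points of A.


A' = {x96, x97}

For each x ∈ X, list the open sets U ∈ τ with x ∈ U, then check whether U ∩ (A ∖ {x}) ≠ ∅ for every such U.
  x = x95: open {x95} ∋ x has {x95} ∩ (A ∖ {x95}) = ∅, so x is NOT a limit point.
  x = x96: opens ∋ x are {x95, x96}, {x95, x96, x97}; each meets A ∖ {x96}, so x IS a limit point.
  x = x97: opens ∋ x are {x95, x97}, {x95, x96, x97}; each meets A ∖ {x97}, so x IS a limit point.
Collecting: A' = {x96, x97}.


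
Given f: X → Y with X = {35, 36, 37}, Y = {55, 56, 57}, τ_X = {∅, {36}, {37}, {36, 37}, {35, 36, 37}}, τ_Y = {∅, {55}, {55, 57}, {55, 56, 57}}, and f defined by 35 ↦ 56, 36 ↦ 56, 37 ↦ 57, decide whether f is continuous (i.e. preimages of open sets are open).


f IS continuous.

Compute f^{-1}(U) for each U ∈ τ_Y:
  U = ∅: f^{-1}(U) = ∅ ∈ τ_X ✓.
  U = {55}: f^{-1}(U) = ∅ ∈ τ_X ✓.
  U = {55, 57}: f^{-1}(U) = {37} ∈ τ_X ✓.
  U = {55, 56, 57}: f^{-1}(U) = {35, 36, 37} ∈ τ_X ✓.
Every preimage lies in τ_X, so f IS continuous.


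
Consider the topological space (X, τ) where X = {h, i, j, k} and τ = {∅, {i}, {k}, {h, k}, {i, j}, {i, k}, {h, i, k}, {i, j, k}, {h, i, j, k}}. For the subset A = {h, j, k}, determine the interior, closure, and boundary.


int(A) = {h, k}, cl(A) = {h, j, k}, ∂A = {j}.

Closed sets in (X, τ) are complements of opens:
  closed(X, τ) = {∅, {h}, {j}, {h, j}, {h, k}, {i, j}, {h, i, j}, {h, j, k}, {h, i, j, k}}.
int(A) = ⋃ {U ∈ τ : U ⊆ A}. Opens contained in A: ∅, {k}, {h, k}.
Taking the union of these: int(A) = {h, k}.
cl(A) = ⋂ {C closed : A ⊆ C}. Closed sets containing A: {h, j, k}, {h, i, j, k}.
Intersecting these: cl(A) = {h, j, k}.
∂A = cl(A) ∖ int(A) = {h, j, k} ∖ {h, k} = {j}.


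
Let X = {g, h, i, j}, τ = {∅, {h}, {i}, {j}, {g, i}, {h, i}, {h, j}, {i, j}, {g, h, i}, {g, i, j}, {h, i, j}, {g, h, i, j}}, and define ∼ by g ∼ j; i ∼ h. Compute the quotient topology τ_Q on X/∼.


X/∼ = {[g=j], [h=i]}; |τ_Q| = 3.

Equivalence classes: [g=j], [h=i].
Quotient map π: X → X/∼ sends g ↦ [g=j], h ↦ [h=i], i ↦ [h=i], j ↦ [g=j].
For each subset V ⊆ X/∼, compute π^{-1}(V) ⊆ X and check whether π^{-1}(V) ∈ τ. V is open in τ_Q iff π^{-1}(V) ∈ τ.
  V = {}: π^{-1}(V) = ∅ ∈ τ ✓.
  V = {[g=j]}: π^{-1}(V) = {g, j} ∉ τ ✗.
  V = {[h=i]}: π^{-1}(V) = {h, i} ∈ τ ✓.
  V = {[g=j], [h=i]}: π^{-1}(V) = {g, h, i, j} ∈ τ ✓.
Open sets in the quotient: τ_Q = {{}, {[h=i]}, {[g=j], [h=i]}} (3 elements).


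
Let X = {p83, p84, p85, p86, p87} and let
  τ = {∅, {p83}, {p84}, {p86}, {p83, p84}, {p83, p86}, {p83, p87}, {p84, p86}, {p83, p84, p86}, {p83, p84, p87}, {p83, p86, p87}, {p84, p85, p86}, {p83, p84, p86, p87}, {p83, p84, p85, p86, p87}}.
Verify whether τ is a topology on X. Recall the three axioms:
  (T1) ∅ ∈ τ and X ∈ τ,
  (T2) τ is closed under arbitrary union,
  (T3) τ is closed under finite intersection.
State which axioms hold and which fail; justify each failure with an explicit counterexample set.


τ is NOT a topology on X.

Axiom (T1): ∅ ∈ τ? Yes; X ∈ τ? Yes.
Axiom (T2/T3): check pairwise unions and intersections of members of τ.
Counterexample for (T2): {p83} ∪ {p84, p85, p86} = {p83, p84, p85, p86} ∉ τ. Therefore τ is NOT a topology.


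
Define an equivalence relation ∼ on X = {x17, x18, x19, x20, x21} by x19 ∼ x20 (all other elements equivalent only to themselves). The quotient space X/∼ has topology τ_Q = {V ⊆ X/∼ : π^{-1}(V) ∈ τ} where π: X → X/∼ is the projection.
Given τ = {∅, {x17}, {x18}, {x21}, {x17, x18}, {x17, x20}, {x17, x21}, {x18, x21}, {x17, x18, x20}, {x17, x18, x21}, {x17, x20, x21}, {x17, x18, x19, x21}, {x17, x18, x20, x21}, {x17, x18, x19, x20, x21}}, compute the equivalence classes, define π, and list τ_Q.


X/∼ = {[x17], [x18], [x19=x20], [x21]}; |τ_Q| = 9.

Equivalence classes: [x17], [x18], [x19=x20], [x21].
Quotient map π: X → X/∼ sends x17 ↦ [x17], x18 ↦ [x18], x19 ↦ [x19=x20], x20 ↦ [x19=x20], x21 ↦ [x21].
For each subset V ⊆ X/∼, compute π^{-1}(V) ⊆ X and check whether π^{-1}(V) ∈ τ. V is open in τ_Q iff π^{-1}(V) ∈ τ.
  V = {}: π^{-1}(V) = ∅ ∈ τ ✓.
  V = {[x17]}: π^{-1}(V) = {x17} ∈ τ ✓.
  V = {[x18]}: π^{-1}(V) = {x18} ∈ τ ✓.
  V = {[x17], [x18]}: π^{-1}(V) = {x17, x18} ∈ τ ✓.
  V = {[x19=x20]}: π^{-1}(V) = {x19, x20} ∉ τ ✗.
  V = {[x17], [x19=x20]}: π^{-1}(V) = {x17, x19, x20} ∉ τ ✗.
  V = {[x18], [x19=x20]}: π^{-1}(V) = {x18, x19, x20} ∉ τ ✗.
  V = {[x17], [x18], [x19=x20]}: π^{-1}(V) = {x17, x18, x19, x20} ∉ τ ✗.
  V = {[x21]}: π^{-1}(V) = {x21} ∈ τ ✓.
  V = {[x17], [x21]}: π^{-1}(V) = {x17, x21} ∈ τ ✓.
  V = {[x18], [x21]}: π^{-1}(V) = {x18, x21} ∈ τ ✓.
  V = {[x17], [x18], [x21]}: π^{-1}(V) = {x17, x18, x21} ∈ τ ✓.
  V = {[x19=x20], [x21]}: π^{-1}(V) = {x19, x20, x21} ∉ τ ✗.
  V = {[x17], [x19=x20], [x21]}: π^{-1}(V) = {x17, x19, x20, x21} ∉ τ ✗.
  V = {[x18], [x19=x20], [x21]}: π^{-1}(V) = {x18, x19, x20, x21} ∉ τ ✗.
  V = {[x17], [x18], [x19=x20], [x21]}: π^{-1}(V) = {x17, x18, x19, x20, x21} ∈ τ ✓.
Open sets in the quotient: τ_Q = {{}, {[x17]}, {[x18]}, {[x17], [x18]}, {[x21]}, {[x17], [x21]}, {[x18], [x21]}, {[x17], [x18], [x21]}, {[x17], [x18], [x19=x20], [x21]}} (9 elements).


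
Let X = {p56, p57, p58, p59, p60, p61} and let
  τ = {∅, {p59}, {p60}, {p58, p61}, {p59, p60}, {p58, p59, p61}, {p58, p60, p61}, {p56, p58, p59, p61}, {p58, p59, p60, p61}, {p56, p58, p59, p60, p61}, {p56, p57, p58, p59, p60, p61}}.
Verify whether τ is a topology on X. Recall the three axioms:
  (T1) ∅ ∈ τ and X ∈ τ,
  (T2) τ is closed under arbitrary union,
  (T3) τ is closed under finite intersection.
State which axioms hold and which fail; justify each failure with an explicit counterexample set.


τ IS a topology on X.

Axiom (T1): ∅ ∈ τ? Yes; X ∈ τ? Yes.
Axiom (T2/T3): check pairwise unions and intersections of members of τ.
All pairwise intersections and unions checked — each lies in τ. Therefore τ satisfies (T1), (T2), (T3): it IS a topology on X.


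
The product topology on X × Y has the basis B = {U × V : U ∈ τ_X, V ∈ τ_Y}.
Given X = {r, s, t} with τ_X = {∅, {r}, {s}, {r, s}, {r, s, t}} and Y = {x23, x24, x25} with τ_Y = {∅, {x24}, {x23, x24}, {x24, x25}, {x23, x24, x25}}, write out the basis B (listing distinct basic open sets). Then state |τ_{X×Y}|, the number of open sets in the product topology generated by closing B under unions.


Basis B = {∅ × ∅, {r} × {x24}, {s} × {x24}, {r} × {x23, x24}, {r} × {x24, x25}, {r, s} × {x24}, {s} × {x23, x24}, {s} × {x24, x25}, {r} × {x23, x24, x25}, {r, s, t} × {x24}, {s} × {x23, x24, x25}, {r, s} × {x23, x24}, {r, s} × {x24, x25}, {r, s} × {x23, x24, x25}, {r, s, t} × {x23, x24}, {r, s, t} × {x24, x25}, {r, s, t} × {x23, x24, x25}}; |τ_{X×Y}| = 50.

Enumerate products U × V with U ∈ τ_X, V ∈ τ_Y (deduplicated):
  ∅ × ∅ = {} (∅)
  {r} × {x24} = {(r,x24)}
  {s} × {x24} = {(s,x24)}
  {r} × {x23, x24} = {(r,x23), (r,x24)}
  {r} × {x24, x25} = {(r,x24), (r,x25)}
  {r, s} × {x24} = {(r,x24), (s,x24)}
  {s} × {x23, x24} = {(s,x23), (s,x24)}
  {s} × {x24, x25} = {(s,x24), (s,x25)}
  {r} × {x23, x24, x25} = {(r,x23), (r,x24), (r,x25)}
  {r, s, t} × {x24} = {(r,x24), (s,x24), (t,x24)}
  {s} × {x23, x24, x25} = {(s,x23), (s,x24), (s,x25)}
  {r, s} × {x23, x24} = {(r,x23), (r,x24), (s,x23), (s,x24)}
  {r, s} × {x24, x25} = {(r,x24), (r,x25), (s,x24), (s,x25)}
  {r, s} × {x23, x24, x25} = {(r,x23), (r,x24), (r,x25), (s,x23), (s,x24), (s,x25)}
  {r, s, t} × {x23, x24} = {(r,x23), (r,x24), (s,x23), (s,x24), (t,x23), (t,x24)}
  {r, s, t} × {x24, x25} = {(r,x24), (r,x25), (s,x24), (s,x25), (t,x24), (t,x25)}
  {r, s, t} × {x23, x24, x25} = {(r,x23), (r,x24), (r,x25), (s,x23), (s,x24), (s,x25), (t,x23), (t,x24), (t,x25)}
These 17 distinct sets form the basis B.
Close under arbitrary unions to get τ_{X×Y}; counting gives |τ_{X×Y}| = 50.


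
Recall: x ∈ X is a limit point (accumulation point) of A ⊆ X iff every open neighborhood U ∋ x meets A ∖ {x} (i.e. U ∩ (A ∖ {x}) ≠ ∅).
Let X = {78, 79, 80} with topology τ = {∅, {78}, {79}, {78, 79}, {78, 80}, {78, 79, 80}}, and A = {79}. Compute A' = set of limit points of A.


A' = ∅

For each x ∈ X, list the open sets U ∈ τ with x ∈ U, then check whether U ∩ (A ∖ {x}) ≠ ∅ for every such U.
  x = 78: open {78} ∋ x has {78} ∩ (A ∖ {78}) = ∅, so x is NOT a limit point.
  x = 79: open {79} ∋ x has {79} ∩ (A ∖ {79}) = ∅, so x is NOT a limit point.
  x = 80: open {78, 80} ∋ x has {78, 80} ∩ (A ∖ {80}) = ∅, so x is NOT a limit point.
Collecting: A' = ∅.


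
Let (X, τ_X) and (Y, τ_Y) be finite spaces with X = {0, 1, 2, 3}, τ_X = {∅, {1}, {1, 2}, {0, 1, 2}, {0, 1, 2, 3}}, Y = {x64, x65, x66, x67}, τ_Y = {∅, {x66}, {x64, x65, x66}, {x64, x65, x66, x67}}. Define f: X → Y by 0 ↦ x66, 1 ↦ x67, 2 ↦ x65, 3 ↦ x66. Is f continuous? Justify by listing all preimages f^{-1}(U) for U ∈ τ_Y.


f is NOT continuous.

Compute f^{-1}(U) for each U ∈ τ_Y:
  U = ∅: f^{-1}(U) = ∅ ∈ τ_X ✓.
  U = {x66}: f^{-1}(U) = {0, 3} ∉ τ_X ✗.
  U = {x64, x65, x66}: f^{-1}(U) = {0, 2, 3} ∉ τ_X ✗.
  U = {x64, x65, x66, x67}: f^{-1}(U) = {0, 1, 2, 3} ∈ τ_X ✓.
Found U = {x66} with f^{-1}(U) = {0, 3} not in τ_X. Therefore f is NOT continuous.


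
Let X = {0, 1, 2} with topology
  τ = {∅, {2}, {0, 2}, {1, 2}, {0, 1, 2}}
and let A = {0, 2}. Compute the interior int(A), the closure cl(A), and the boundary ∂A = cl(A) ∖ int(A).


int(A) = {0, 2}, cl(A) = {0, 1, 2}, ∂A = {1}.

Closed sets in (X, τ) are complements of opens:
  closed(X, τ) = {∅, {0}, {1}, {0, 1}, {0, 1, 2}}.
int(A) = ⋃ {U ∈ τ : U ⊆ A}. Opens contained in A: ∅, {2}, {0, 2}.
Taking the union of these: int(A) = {0, 2}.
cl(A) = ⋂ {C closed : A ⊆ C}. Closed sets containing A: {0, 1, 2}.
Intersecting these: cl(A) = {0, 1, 2}.
∂A = cl(A) ∖ int(A) = {0, 1, 2} ∖ {0, 2} = {1}.


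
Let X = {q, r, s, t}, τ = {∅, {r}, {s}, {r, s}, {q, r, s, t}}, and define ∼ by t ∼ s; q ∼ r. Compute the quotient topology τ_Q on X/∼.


X/∼ = {[q=r], [s=t]}; |τ_Q| = 2.

Equivalence classes: [q=r], [s=t].
Quotient map π: X → X/∼ sends q ↦ [q=r], r ↦ [q=r], s ↦ [s=t], t ↦ [s=t].
For each subset V ⊆ X/∼, compute π^{-1}(V) ⊆ X and check whether π^{-1}(V) ∈ τ. V is open in τ_Q iff π^{-1}(V) ∈ τ.
  V = {}: π^{-1}(V) = ∅ ∈ τ ✓.
  V = {[q=r]}: π^{-1}(V) = {q, r} ∉ τ ✗.
  V = {[s=t]}: π^{-1}(V) = {s, t} ∉ τ ✗.
  V = {[q=r], [s=t]}: π^{-1}(V) = {q, r, s, t} ∈ τ ✓.
Open sets in the quotient: τ_Q = {{}, {[q=r], [s=t]}} (2 elements).


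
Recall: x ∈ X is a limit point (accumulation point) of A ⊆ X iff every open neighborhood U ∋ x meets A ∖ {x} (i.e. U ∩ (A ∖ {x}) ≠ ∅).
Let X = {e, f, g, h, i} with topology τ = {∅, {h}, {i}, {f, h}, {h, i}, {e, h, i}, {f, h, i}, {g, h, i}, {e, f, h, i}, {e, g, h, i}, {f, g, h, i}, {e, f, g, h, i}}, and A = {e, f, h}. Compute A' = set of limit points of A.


A' = {e, f, g}

For each x ∈ X, list the open sets U ∈ τ with x ∈ U, then check whether U ∩ (A ∖ {x}) ≠ ∅ for every such U.
  x = e: opens ∋ x are {e, h, i}, {e, f, h, i}, {e, g, h, i}, {e, f, g, h, i}; each meets A ∖ {e}, so x IS a limit point.
  x = f: opens ∋ x are {f, h}, {f, h, i}, {e, f, h, i}, {f, g, h, i}, {e, f, g, h, i}; each meets A ∖ {f}, so x IS a limit point.
  x = g: opens ∋ x are {g, h, i}, {e, g, h, i}, {f, g, h, i}, {e, f, g, h, i}; each meets A ∖ {g}, so x IS a limit point.
  x = h: open {h} ∋ x has {h} ∩ (A ∖ {h}) = ∅, so x is NOT a limit point.
  x = i: open {i} ∋ x has {i} ∩ (A ∖ {i}) = ∅, so x is NOT a limit point.
Collecting: A' = {e, f, g}.
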